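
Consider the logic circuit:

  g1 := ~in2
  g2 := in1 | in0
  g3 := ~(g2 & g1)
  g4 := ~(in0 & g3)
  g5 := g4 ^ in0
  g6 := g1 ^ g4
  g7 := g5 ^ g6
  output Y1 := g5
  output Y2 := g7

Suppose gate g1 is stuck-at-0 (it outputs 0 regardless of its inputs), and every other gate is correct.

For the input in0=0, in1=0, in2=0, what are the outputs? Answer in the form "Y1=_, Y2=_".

Propagate with g1 forced: g1=0 [stuck-at-0], g2=0, g3=1, g4=1, g5=1, g6=1, g7=0.
So the outputs are Y1=1, Y2=0. (Without the fault they would be Y1=1, Y2=1.)

Y1=1, Y2=0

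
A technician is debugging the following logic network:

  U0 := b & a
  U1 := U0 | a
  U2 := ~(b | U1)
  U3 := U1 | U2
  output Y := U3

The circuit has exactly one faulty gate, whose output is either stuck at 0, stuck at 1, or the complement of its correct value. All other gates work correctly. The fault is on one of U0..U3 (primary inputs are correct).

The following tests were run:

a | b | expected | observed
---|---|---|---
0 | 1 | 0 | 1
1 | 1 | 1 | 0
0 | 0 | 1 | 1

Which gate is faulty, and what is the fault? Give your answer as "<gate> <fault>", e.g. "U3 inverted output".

Fault-free values for test 1 (a=0, b=1): U0=0, U1=0, U2=0, U3=0, giving Y=0. Observed 1.
Test 1: faults giving observed 1 are {U0 stuck-at-1, U0 inverted output, U1 stuck-at-1, U1 inverted output, U2 stuck-at-1, U2 inverted output, U3 stuck-at-1, U3 inverted output}.
Test 2 (a=1, b=1): fault-free U0=1, U1=1, U2=0, U3=1 → 1; observed 0. Eliminates U0 stuck-at-1, U0 inverted output, U1 stuck-at-1, U2 stuck-at-1, U2 inverted output, U3 stuck-at-1.
Test 3 (a=0, b=0): fault-free U0=0, U1=0, U2=1, U3=1 → 1; observed 1. Eliminates U3 inverted output.
Only U1 inverted output is consistent with every test.

U1 inverted output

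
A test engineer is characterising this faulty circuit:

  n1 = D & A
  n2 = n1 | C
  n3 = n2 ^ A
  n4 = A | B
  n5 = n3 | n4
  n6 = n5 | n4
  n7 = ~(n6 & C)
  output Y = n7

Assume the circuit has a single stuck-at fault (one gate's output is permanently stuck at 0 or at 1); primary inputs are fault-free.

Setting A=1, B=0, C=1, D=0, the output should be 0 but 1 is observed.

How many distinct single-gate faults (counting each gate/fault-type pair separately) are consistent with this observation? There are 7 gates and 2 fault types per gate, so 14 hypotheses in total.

3

Fault-free: n1=0, n2=1, n3=0, n4=1, n5=1, n6=1, n7=0 → 0. Observed 1.
  n1 stuck-at-0: output 0 ✗
  n1 stuck-at-1: output 0 ✗
  n2 stuck-at-0: output 0 ✗
  n2 stuck-at-1: output 0 ✗
  n3 stuck-at-0: output 0 ✗
  n3 stuck-at-1: output 0 ✗
  n4 stuck-at-0: output 1 ✓
  n4 stuck-at-1: output 0 ✗
  n5 stuck-at-0: output 0 ✗
  n5 stuck-at-1: output 0 ✗
  n6 stuck-at-0: output 1 ✓
  n6 stuck-at-1: output 0 ✗
  n7 stuck-at-0: output 0 ✗
  n7 stuck-at-1: output 1 ✓
Consistent faults: {n4 stuck-at-0, n6 stuck-at-0, n7 stuck-at-1} — 3 in all.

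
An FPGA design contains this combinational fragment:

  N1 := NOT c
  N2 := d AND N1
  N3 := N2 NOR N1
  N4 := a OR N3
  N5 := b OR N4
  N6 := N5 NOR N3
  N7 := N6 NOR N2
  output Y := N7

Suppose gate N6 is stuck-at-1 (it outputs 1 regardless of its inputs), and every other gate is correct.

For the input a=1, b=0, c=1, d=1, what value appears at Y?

0

Propagate with N6 forced: N1=0, N2=0, N3=1, N4=1, N5=1, N6=1 [stuck-at-1], N7=0.
So Y = 0. (Without the fault it would be 1.)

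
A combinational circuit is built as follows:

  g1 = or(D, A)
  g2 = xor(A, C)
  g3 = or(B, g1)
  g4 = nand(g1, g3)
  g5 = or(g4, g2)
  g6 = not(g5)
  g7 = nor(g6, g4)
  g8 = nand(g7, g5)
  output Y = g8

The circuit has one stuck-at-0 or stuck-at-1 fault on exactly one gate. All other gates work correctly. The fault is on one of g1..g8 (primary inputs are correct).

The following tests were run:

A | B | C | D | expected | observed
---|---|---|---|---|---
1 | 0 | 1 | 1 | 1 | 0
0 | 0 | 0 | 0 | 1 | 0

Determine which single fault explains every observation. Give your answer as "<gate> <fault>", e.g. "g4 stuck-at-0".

Fault-free values for test 1 (A=1, B=0, C=1, D=1): g1=1, g2=0, g3=1, g4=0, g5=0, g6=1, g7=0, g8=1, giving Y=1. Observed 0.
Test 1: faults giving observed 0 are {g2 stuck-at-1, g5 stuck-at-1, g8 stuck-at-0}.
Test 2 (A=0, B=0, C=0, D=0): fault-free g1=0, g2=0, g3=0, g4=1, g5=1, g6=0, g7=0, g8=1 → 1; observed 0. Eliminates g2 stuck-at-1, g5 stuck-at-1.
Only g8 stuck-at-0 is consistent with every test.

g8 stuck-at-0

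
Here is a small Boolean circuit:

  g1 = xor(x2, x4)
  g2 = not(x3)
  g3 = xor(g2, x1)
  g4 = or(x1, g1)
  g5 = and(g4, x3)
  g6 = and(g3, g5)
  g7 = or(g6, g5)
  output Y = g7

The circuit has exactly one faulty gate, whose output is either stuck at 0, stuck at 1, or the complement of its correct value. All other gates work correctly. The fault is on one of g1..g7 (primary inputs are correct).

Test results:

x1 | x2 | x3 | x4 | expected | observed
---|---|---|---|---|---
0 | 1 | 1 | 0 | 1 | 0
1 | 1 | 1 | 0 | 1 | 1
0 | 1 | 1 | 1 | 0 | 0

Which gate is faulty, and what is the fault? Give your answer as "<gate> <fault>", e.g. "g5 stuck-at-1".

g1 stuck-at-0

Fault-free values for test 1 (x1=0, x2=1, x3=1, x4=0): g1=1, g2=0, g3=0, g4=1, g5=1, g6=0, g7=1, giving Y=1. Observed 0.
Test 1: faults giving observed 0 are {g1 stuck-at-0, g1 inverted output, g4 stuck-at-0, g4 inverted output, g5 stuck-at-0, g5 inverted output, g7 stuck-at-0, g7 inverted output}.
Test 2 (x1=1, x2=1, x3=1, x4=0): fault-free g1=1, g2=0, g3=1, g4=1, g5=1, g6=1, g7=1 → 1; observed 1. Eliminates g4 stuck-at-0, g4 inverted output, g5 stuck-at-0, g5 inverted output, g7 stuck-at-0, g7 inverted output.
Test 3 (x1=0, x2=1, x3=1, x4=1): fault-free g1=0, g2=0, g3=0, g4=0, g5=0, g6=0, g7=0 → 0; observed 0. Eliminates g1 inverted output.
Only g1 stuck-at-0 is consistent with every test.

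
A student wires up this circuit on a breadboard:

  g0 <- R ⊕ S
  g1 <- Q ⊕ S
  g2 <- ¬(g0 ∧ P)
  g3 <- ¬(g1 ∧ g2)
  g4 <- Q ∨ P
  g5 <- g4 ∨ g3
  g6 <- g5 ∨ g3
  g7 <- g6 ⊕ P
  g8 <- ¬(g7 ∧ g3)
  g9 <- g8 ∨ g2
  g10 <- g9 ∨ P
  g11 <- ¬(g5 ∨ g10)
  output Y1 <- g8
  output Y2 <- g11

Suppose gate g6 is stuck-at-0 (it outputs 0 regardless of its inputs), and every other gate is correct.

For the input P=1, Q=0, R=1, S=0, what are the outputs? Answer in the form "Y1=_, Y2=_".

Y1=0, Y2=0

Propagate with g6 forced: g0=1, g1=0, g2=0, g3=1, g4=1, g5=1, g6=0 [stuck-at-0], g7=1, g8=0, g9=0, g10=1, g11=0.
So the outputs are Y1=0, Y2=0. (Without the fault they would be Y1=1, Y2=0.)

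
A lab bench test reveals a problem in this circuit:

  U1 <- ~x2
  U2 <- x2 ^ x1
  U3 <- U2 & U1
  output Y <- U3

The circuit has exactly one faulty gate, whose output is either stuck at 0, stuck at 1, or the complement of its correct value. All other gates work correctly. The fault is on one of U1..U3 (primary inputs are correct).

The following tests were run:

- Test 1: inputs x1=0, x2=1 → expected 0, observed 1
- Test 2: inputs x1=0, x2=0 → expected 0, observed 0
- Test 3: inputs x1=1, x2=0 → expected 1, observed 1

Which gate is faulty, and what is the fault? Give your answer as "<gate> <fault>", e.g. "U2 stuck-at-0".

U1 stuck-at-1

Fault-free values for test 1 (x1=0, x2=1): U1=0, U2=1, U3=0, giving Y=0. Observed 1.
Test 1: faults giving observed 1 are {U1 stuck-at-1, U1 inverted output, U3 stuck-at-1, U3 inverted output}.
Test 2 (x1=0, x2=0): fault-free U1=1, U2=0, U3=0 → 0; observed 0. Eliminates U3 stuck-at-1, U3 inverted output.
Test 3 (x1=1, x2=0): fault-free U1=1, U2=1, U3=1 → 1; observed 1. Eliminates U1 inverted output.
Only U1 stuck-at-1 is consistent with every test.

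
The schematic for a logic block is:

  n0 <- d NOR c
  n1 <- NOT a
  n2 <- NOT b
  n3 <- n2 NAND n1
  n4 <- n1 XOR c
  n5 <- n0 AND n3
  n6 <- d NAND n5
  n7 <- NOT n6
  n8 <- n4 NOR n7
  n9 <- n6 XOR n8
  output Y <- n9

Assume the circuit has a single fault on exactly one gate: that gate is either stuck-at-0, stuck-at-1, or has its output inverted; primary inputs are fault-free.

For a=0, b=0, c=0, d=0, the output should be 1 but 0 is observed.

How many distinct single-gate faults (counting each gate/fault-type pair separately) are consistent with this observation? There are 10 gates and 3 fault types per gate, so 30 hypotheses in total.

Fault-free: n0=1, n1=1, n2=1, n3=0, n4=1, n5=0, n6=1, n7=0, n8=0, n9=1 → 1. Observed 0.
  n0: none of the 3 fault types match ✗
  n1: stuck-at-0, inverted output ✓; others ✗
  n2: none of the 3 fault types match ✗
  n3: none of the 3 fault types match ✗
  n4: stuck-at-0, inverted output ✓; others ✗
  n5: none of the 3 fault types match ✗
  n6: stuck-at-0, inverted output ✓; others ✗
  n7: none of the 3 fault types match ✗
  n8: stuck-at-1, inverted output ✓; others ✗
  n9: stuck-at-0, inverted output ✓; others ✗
Consistent faults: {n1 stuck-at-0, n1 inverted output, n4 stuck-at-0, n4 inverted output, n6 stuck-at-0, n6 inverted output, n8 stuck-at-1, n8 inverted output, n9 stuck-at-0, n9 inverted output} — 10 in all.

10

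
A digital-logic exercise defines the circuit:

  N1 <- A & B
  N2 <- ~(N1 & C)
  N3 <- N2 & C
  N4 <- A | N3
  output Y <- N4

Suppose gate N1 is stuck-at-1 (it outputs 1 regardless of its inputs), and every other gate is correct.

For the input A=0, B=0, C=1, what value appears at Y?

Propagate with N1 forced: N1=1 [stuck-at-1], N2=0, N3=0, N4=0.
So Y = 0. (Without the fault it would be 1.)

0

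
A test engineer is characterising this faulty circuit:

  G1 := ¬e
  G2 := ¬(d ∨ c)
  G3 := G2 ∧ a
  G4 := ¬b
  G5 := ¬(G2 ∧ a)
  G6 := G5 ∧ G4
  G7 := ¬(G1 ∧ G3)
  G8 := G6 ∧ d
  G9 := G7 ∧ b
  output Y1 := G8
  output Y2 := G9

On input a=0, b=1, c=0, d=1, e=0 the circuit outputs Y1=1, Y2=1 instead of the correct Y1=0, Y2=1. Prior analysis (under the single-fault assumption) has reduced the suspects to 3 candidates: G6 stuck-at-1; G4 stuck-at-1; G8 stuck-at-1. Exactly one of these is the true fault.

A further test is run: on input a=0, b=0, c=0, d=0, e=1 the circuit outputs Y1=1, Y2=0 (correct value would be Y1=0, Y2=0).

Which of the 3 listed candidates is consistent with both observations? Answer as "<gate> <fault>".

Evaluate each candidate on input a=0, b=0, c=0, d=0, e=1:
  G6 stuck-at-1: G1=0, G2=1, G3=0, G4=1, G5=1, G6=1 [stuck-at-1], G7=1, G8=0, G9=0 → Y1=0, Y2=0 — eliminated
  G4 stuck-at-1: G1=0, G2=1, G3=0, G4=1 [stuck-at-1], G5=1, G6=1, G7=1, G8=0, G9=0 → Y1=0, Y2=0 — eliminated
  G8 stuck-at-1: G1=0, G2=1, G3=0, G4=1, G5=1, G6=1, G7=1, G8=1 [stuck-at-1], G9=0 → Y1=1, Y2=0 — matches
Only G8 stuck-at-1 reproduces the observed Y1=1, Y2=0.

G8 stuck-at-1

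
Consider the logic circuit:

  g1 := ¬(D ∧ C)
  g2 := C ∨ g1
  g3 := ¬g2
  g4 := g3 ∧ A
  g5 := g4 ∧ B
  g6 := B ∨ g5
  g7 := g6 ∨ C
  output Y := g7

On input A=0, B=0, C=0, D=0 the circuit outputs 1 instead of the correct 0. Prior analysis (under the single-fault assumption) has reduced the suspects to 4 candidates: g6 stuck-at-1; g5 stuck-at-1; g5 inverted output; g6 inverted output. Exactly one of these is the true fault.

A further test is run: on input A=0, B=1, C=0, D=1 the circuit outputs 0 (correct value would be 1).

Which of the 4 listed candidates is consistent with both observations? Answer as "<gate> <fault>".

g6 inverted output

Evaluate each candidate on input A=0, B=1, C=0, D=1:
  g6 stuck-at-1: g1=1, g2=1, g3=0, g4=0, g5=0, g6=1 [stuck-at-1], g7=1 → 1 — eliminated
  g5 stuck-at-1: g1=1, g2=1, g3=0, g4=0, g5=1 [stuck-at-1], g6=1, g7=1 → 1 — eliminated
  g5 inverted output: g1=1, g2=1, g3=0, g4=0, g5=1 [inverted output], g6=1, g7=1 → 1 — eliminated
  g6 inverted output: g1=1, g2=1, g3=0, g4=0, g5=0, g6=0 [inverted output], g7=0 → 0 — matches
Only g6 inverted output reproduces the observed 0.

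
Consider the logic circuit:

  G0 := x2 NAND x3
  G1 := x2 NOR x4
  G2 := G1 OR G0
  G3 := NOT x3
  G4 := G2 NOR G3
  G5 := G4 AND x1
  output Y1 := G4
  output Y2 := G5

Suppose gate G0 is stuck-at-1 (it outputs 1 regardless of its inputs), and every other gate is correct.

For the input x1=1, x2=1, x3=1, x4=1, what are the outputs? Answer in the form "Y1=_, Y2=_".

Propagate with G0 forced: G0=1 [stuck-at-1], G1=0, G2=1, G3=0, G4=0, G5=0.
So the outputs are Y1=0, Y2=0. (Without the fault they would be Y1=1, Y2=1.)

Y1=0, Y2=0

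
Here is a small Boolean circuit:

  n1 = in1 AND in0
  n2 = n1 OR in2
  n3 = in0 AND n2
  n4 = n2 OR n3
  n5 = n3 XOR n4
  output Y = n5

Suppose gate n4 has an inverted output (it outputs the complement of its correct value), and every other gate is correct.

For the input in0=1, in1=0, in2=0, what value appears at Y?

1

Propagate with n4 forced: n1=0, n2=0, n3=0, n4=1 [inverted output], n5=1.
So Y = 1. (Without the fault it would be 0.)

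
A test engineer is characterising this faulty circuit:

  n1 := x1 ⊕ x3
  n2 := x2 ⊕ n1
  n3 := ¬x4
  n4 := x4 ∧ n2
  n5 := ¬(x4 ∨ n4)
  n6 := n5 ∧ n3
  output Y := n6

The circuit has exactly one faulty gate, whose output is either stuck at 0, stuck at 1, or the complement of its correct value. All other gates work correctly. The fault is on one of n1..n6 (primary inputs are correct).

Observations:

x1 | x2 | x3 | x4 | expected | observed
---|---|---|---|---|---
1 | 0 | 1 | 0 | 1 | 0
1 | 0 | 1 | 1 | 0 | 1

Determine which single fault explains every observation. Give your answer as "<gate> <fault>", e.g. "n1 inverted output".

n6 inverted output

Fault-free values for test 1 (x1=1, x2=0, x3=1, x4=0): n1=0, n2=0, n3=1, n4=0, n5=1, n6=1, giving Y=1. Observed 0.
Test 1: faults giving observed 0 are {n3 stuck-at-0, n3 inverted output, n4 stuck-at-1, n4 inverted output, n5 stuck-at-0, n5 inverted output, n6 stuck-at-0, n6 inverted output}.
Test 2 (x1=1, x2=0, x3=1, x4=1): fault-free n1=0, n2=0, n3=0, n4=0, n5=0, n6=0 → 0; observed 1. Eliminates n3 stuck-at-0, n3 inverted output, n4 stuck-at-1, n4 inverted output, n5 stuck-at-0, n5 inverted output, n6 stuck-at-0.
Only n6 inverted output is consistent with every test.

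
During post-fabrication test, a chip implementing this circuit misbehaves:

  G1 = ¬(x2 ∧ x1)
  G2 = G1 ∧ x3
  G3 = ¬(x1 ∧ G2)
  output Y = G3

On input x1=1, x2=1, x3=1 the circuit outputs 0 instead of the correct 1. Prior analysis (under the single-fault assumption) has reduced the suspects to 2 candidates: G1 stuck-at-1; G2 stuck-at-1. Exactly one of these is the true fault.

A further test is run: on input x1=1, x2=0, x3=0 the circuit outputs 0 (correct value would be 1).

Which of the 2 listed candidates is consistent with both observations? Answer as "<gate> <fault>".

Evaluate each candidate on input x1=1, x2=0, x3=0:
  G1 stuck-at-1: G1=1 [stuck-at-1], G2=0, G3=1 → 1 — eliminated
  G2 stuck-at-1: G1=1, G2=1 [stuck-at-1], G3=0 → 0 — matches
Only G2 stuck-at-1 reproduces the observed 0.

G2 stuck-at-1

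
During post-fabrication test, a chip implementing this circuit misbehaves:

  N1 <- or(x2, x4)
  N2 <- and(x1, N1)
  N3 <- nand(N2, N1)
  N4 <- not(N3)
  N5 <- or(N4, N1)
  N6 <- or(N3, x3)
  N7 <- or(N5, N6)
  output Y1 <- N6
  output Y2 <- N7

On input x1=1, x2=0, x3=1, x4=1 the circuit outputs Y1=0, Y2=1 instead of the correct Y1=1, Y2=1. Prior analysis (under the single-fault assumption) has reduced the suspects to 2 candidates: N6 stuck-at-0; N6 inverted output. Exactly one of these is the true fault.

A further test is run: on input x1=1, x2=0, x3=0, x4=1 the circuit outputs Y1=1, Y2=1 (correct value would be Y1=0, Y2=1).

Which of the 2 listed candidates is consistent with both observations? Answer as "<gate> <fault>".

Evaluate each candidate on input x1=1, x2=0, x3=0, x4=1:
  N6 stuck-at-0: N1=1, N2=1, N3=0, N4=1, N5=1, N6=0 [stuck-at-0], N7=1 → Y1=0, Y2=1 — eliminated
  N6 inverted output: N1=1, N2=1, N3=0, N4=1, N5=1, N6=1 [inverted output], N7=1 → Y1=1, Y2=1 — matches
Only N6 inverted output reproduces the observed Y1=1, Y2=1.

N6 inverted output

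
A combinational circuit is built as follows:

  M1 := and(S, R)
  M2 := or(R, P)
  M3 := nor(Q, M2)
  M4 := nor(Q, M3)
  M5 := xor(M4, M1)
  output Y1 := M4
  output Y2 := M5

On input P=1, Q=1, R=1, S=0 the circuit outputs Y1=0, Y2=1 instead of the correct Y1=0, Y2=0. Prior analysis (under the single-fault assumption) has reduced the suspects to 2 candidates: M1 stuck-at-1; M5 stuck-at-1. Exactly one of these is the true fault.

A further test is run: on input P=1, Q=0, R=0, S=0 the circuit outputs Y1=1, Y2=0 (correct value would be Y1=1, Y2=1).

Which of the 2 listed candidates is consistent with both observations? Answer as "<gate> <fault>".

M1 stuck-at-1

Evaluate each candidate on input P=1, Q=0, R=0, S=0:
  M1 stuck-at-1: M1=1 [stuck-at-1], M2=1, M3=0, M4=1, M5=0 → Y1=1, Y2=0 — matches
  M5 stuck-at-1: M1=0, M2=1, M3=0, M4=1, M5=1 [stuck-at-1] → Y1=1, Y2=1 — eliminated
Only M1 stuck-at-1 reproduces the observed Y1=1, Y2=0.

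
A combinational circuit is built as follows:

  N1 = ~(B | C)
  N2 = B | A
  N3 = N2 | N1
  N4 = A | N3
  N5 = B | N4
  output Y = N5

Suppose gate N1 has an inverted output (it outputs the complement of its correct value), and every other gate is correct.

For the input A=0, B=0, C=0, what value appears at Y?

Propagate with N1 forced: N1=0 [inverted output], N2=0, N3=0, N4=0, N5=0.
So Y = 0. (Without the fault it would be 1.)

0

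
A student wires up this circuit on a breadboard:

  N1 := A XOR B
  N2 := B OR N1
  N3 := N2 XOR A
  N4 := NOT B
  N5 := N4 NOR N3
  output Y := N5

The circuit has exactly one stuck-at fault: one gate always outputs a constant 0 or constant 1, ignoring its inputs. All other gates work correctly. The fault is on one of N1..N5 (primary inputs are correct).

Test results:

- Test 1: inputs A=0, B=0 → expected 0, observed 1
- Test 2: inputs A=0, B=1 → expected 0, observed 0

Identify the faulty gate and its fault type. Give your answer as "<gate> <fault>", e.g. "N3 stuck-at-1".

N4 stuck-at-0

Fault-free values for test 1 (A=0, B=0): N1=0, N2=0, N3=0, N4=1, N5=0, giving Y=0. Observed 1.
Test 1: faults giving observed 1 are {N4 stuck-at-0, N5 stuck-at-1}.
Test 2 (A=0, B=1): fault-free N1=1, N2=1, N3=1, N4=0, N5=0 → 0; observed 0. Eliminates N5 stuck-at-1.
Only N4 stuck-at-0 is consistent with every test.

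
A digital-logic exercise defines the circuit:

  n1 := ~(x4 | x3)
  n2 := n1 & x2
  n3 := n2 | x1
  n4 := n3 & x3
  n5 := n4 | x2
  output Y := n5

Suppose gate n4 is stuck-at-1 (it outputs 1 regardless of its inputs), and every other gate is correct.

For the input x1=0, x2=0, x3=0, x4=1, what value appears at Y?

Propagate with n4 forced: n1=0, n2=0, n3=0, n4=1 [stuck-at-1], n5=1.
So Y = 1. (Without the fault it would be 0.)

1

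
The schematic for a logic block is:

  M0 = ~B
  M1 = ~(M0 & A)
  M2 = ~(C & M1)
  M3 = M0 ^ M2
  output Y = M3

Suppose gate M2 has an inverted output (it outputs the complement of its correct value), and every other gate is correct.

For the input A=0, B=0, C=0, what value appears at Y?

1

Propagate with M2 forced: M0=1, M1=1, M2=0 [inverted output], M3=1.
So Y = 1. (Without the fault it would be 0.)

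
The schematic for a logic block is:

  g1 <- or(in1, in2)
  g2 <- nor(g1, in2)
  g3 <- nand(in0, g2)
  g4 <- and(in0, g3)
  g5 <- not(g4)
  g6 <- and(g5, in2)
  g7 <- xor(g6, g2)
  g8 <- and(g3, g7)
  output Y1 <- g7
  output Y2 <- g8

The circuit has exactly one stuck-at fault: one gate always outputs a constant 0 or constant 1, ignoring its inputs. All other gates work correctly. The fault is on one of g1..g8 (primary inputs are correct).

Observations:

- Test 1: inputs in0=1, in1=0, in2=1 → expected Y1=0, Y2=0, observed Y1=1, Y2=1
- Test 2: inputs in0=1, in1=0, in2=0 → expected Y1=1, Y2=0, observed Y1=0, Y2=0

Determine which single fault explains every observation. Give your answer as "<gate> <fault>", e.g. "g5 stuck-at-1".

Fault-free values for test 1 (in0=1, in1=0, in2=1): g1=1, g2=0, g3=1, g4=1, g5=0, g6=0, g7=0, g8=0, giving Y1=0, Y2=0. Observed Y1=1, Y2=1.
Test 1: faults giving observed Y1=1, Y2=1 are {g4 stuck-at-0, g5 stuck-at-1, g6 stuck-at-1, g7 stuck-at-1}.
Test 2 (in0=1, in1=0, in2=0): fault-free g1=0, g2=1, g3=0, g4=0, g5=1, g6=0, g7=1, g8=0 → Y1=1, Y2=0; observed Y1=0, Y2=0. Eliminates g4 stuck-at-0, g5 stuck-at-1, g7 stuck-at-1.
Only g6 stuck-at-1 is consistent with every test.

g6 stuck-at-1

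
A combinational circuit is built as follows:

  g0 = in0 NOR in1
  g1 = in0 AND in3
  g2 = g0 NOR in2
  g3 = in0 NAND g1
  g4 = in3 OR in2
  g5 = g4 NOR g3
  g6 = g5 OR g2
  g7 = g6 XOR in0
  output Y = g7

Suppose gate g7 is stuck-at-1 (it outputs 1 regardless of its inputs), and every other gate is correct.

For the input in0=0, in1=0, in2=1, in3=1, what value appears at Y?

Propagate with g7 forced: g0=1, g1=0, g2=0, g3=1, g4=1, g5=0, g6=0, g7=1 [stuck-at-1].
So Y = 1. (Without the fault it would be 0.)

1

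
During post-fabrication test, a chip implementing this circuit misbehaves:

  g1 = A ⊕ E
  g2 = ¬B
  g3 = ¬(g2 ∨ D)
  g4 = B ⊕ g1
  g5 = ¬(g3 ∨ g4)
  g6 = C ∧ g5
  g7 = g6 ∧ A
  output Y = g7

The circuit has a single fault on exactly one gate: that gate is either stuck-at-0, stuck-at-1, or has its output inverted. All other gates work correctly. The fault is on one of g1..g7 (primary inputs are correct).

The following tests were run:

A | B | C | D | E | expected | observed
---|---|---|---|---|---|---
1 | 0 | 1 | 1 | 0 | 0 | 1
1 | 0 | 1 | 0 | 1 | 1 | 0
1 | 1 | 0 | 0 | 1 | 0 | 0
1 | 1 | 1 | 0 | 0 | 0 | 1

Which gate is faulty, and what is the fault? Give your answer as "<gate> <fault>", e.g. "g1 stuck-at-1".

Fault-free values for test 1 (A=1, B=0, C=1, D=1, E=0): g1=1, g2=1, g3=0, g4=1, g5=0, g6=0, g7=0, giving Y=0. Observed 1.
Test 1: faults giving observed 1 are {g1 stuck-at-0, g1 inverted output, g4 stuck-at-0, g4 inverted output, g5 stuck-at-1, g5 inverted output, g6 stuck-at-1, g6 inverted output, g7 stuck-at-1, g7 inverted output}.
Test 2 (A=1, B=0, C=1, D=0, E=1): fault-free g1=0, g2=1, g3=0, g4=0, g5=1, g6=1, g7=1 → 1; observed 0. Eliminates g1 stuck-at-0, g4 stuck-at-0, g5 stuck-at-1, g6 stuck-at-1, g7 stuck-at-1.
Test 3 (A=1, B=1, C=0, D=0, E=1): fault-free g1=0, g2=0, g3=1, g4=1, g5=0, g6=0, g7=0 → 0; observed 0. Eliminates g6 inverted output, g7 inverted output.
Test 4 (A=1, B=1, C=1, D=0, E=0): fault-free g1=1, g2=0, g3=1, g4=0, g5=0, g6=0, g7=0 → 0; observed 1. Eliminates g1 inverted output, g4 inverted output.
Only g5 inverted output is consistent with every test.

g5 inverted output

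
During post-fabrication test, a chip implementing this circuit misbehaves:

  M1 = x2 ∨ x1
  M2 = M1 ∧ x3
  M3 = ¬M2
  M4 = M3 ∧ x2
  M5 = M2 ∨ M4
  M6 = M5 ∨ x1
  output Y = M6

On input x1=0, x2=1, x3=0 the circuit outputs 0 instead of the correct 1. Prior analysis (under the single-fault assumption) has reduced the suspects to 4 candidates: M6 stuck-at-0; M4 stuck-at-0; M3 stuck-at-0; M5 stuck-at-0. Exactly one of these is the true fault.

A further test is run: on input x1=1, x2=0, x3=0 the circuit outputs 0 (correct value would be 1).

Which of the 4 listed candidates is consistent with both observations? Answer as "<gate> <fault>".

M6 stuck-at-0

Evaluate each candidate on input x1=1, x2=0, x3=0:
  M6 stuck-at-0: M1=1, M2=0, M3=1, M4=0, M5=0, M6=0 [stuck-at-0] → 0 — matches
  M4 stuck-at-0: M1=1, M2=0, M3=1, M4=0 [stuck-at-0], M5=0, M6=1 → 1 — eliminated
  M3 stuck-at-0: M1=1, M2=0, M3=0 [stuck-at-0], M4=0, M5=0, M6=1 → 1 — eliminated
  M5 stuck-at-0: M1=1, M2=0, M3=1, M4=0, M5=0 [stuck-at-0], M6=1 → 1 — eliminated
Only M6 stuck-at-0 reproduces the observed 0.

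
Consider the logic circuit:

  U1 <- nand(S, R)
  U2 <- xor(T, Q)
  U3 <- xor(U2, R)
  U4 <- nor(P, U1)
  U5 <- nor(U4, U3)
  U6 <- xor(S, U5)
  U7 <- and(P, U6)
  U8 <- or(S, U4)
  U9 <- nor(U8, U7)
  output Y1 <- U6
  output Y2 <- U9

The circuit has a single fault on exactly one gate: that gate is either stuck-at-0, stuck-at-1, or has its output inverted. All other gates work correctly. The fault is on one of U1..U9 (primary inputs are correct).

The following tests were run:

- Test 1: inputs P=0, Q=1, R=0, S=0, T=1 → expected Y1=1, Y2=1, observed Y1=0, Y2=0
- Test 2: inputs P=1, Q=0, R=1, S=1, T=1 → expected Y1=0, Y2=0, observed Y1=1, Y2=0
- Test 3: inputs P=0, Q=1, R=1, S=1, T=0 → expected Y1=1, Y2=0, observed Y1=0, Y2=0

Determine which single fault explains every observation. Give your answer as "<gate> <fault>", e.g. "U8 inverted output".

Fault-free values for test 1 (P=0, Q=1, R=0, S=0, T=1): U1=1, U2=0, U3=0, U4=0, U5=1, U6=1, U7=0, U8=0, U9=1, giving Y1=1, Y2=1. Observed Y1=0, Y2=0.
Test 1: faults giving observed Y1=0, Y2=0 are {U1 stuck-at-0, U1 inverted output, U4 stuck-at-1, U4 inverted output}.
Test 2 (P=1, Q=0, R=1, S=1, T=1): fault-free U1=0, U2=1, U3=0, U4=0, U5=1, U6=0, U7=0, U8=1, U9=0 → Y1=0, Y2=0; observed Y1=1, Y2=0. Eliminates U1 stuck-at-0, U1 inverted output.
Test 3 (P=0, Q=1, R=1, S=1, T=0): fault-free U1=0, U2=1, U3=0, U4=1, U5=0, U6=1, U7=0, U8=1, U9=0 → Y1=1, Y2=0; observed Y1=0, Y2=0. Eliminates U4 stuck-at-1.
Only U4 inverted output is consistent with every test.

U4 inverted output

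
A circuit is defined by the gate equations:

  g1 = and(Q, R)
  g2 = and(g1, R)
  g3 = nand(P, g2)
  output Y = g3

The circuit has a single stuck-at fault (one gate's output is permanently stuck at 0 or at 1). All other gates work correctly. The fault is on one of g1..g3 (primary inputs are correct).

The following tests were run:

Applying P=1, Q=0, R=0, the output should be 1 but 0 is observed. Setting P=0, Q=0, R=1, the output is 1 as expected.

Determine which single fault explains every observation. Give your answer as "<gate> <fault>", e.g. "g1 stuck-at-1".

Fault-free values for test 1 (P=1, Q=0, R=0): g1=0, g2=0, g3=1, giving Y=1. Observed 0.
Test 1: faults giving observed 0 are {g2 stuck-at-1, g3 stuck-at-0}.
Test 2 (P=0, Q=0, R=1): fault-free g1=0, g2=0, g3=1 → 1; observed 1. Eliminates g3 stuck-at-0.
Only g2 stuck-at-1 is consistent with every test.

g2 stuck-at-1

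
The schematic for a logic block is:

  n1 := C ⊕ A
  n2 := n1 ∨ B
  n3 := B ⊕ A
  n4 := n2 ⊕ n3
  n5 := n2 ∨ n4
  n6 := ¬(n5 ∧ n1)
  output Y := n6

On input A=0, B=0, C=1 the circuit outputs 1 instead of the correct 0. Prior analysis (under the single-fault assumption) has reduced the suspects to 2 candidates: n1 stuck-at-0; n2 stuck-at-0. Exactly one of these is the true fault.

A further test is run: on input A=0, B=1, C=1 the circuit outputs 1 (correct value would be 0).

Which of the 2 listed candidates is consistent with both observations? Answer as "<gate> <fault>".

Evaluate each candidate on input A=0, B=1, C=1:
  n1 stuck-at-0: n1=0 [stuck-at-0], n2=1, n3=1, n4=0, n5=1, n6=1 → 1 — matches
  n2 stuck-at-0: n1=1, n2=0 [stuck-at-0], n3=1, n4=1, n5=1, n6=0 → 0 — eliminated
Only n1 stuck-at-0 reproduces the observed 1.

n1 stuck-at-0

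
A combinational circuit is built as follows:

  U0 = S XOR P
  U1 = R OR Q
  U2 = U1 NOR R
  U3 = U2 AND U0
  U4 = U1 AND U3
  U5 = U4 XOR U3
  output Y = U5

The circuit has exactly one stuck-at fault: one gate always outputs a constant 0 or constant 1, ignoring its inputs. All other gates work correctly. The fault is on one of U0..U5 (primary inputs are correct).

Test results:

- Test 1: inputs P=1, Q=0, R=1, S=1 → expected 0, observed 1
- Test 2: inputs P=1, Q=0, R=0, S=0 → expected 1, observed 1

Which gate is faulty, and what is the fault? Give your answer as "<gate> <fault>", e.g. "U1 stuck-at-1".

Fault-free values for test 1 (P=1, Q=0, R=1, S=1): U0=0, U1=1, U2=0, U3=0, U4=0, U5=0, giving Y=0. Observed 1.
Test 1: faults giving observed 1 are {U4 stuck-at-1, U5 stuck-at-1}.
Test 2 (P=1, Q=0, R=0, S=0): fault-free U0=1, U1=0, U2=1, U3=1, U4=0, U5=1 → 1; observed 1. Eliminates U4 stuck-at-1.
Only U5 stuck-at-1 is consistent with every test.

U5 stuck-at-1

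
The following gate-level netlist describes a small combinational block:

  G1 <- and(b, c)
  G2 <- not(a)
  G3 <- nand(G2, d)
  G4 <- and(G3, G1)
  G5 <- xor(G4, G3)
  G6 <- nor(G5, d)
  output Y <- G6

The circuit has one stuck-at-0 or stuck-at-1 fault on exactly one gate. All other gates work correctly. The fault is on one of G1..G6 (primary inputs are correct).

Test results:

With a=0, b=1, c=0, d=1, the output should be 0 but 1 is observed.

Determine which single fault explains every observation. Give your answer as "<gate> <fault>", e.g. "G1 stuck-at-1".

G6 stuck-at-1

Fault-free values for test 1 (a=0, b=1, c=0, d=1): G1=0, G2=1, G3=0, G4=0, G5=0, G6=0, giving Y=0. Observed 1.
Test 1: faults giving observed 1 are {G6 stuck-at-1}.
Only G6 stuck-at-1 is consistent with every test.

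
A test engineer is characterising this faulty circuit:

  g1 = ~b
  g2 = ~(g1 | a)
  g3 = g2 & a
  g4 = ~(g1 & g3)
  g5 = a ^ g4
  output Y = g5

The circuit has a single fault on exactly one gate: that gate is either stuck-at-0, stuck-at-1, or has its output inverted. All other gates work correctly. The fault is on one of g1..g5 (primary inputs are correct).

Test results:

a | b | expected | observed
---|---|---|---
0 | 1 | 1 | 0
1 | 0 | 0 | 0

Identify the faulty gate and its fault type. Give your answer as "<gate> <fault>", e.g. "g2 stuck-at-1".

Fault-free values for test 1 (a=0, b=1): g1=0, g2=1, g3=0, g4=1, g5=1, giving Y=1. Observed 0.
Test 1: faults giving observed 0 are {g4 stuck-at-0, g4 inverted output, g5 stuck-at-0, g5 inverted output}.
Test 2 (a=1, b=0): fault-free g1=1, g2=0, g3=0, g4=1, g5=0 → 0; observed 0. Eliminates g4 stuck-at-0, g4 inverted output, g5 inverted output.
Only g5 stuck-at-0 is consistent with every test.

g5 stuck-at-0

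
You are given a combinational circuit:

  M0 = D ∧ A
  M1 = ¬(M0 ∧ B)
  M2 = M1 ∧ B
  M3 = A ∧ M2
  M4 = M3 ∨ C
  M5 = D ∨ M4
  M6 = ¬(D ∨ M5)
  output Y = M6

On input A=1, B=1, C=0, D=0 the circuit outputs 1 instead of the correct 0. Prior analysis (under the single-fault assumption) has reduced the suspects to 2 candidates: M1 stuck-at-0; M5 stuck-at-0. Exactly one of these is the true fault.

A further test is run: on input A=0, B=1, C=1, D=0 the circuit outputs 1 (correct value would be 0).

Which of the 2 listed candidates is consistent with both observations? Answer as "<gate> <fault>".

Evaluate each candidate on input A=0, B=1, C=1, D=0:
  M1 stuck-at-0: M0=0, M1=0 [stuck-at-0], M2=0, M3=0, M4=1, M5=1, M6=0 → 0 — eliminated
  M5 stuck-at-0: M0=0, M1=1, M2=1, M3=0, M4=1, M5=0 [stuck-at-0], M6=1 → 1 — matches
Only M5 stuck-at-0 reproduces the observed 1.

M5 stuck-at-0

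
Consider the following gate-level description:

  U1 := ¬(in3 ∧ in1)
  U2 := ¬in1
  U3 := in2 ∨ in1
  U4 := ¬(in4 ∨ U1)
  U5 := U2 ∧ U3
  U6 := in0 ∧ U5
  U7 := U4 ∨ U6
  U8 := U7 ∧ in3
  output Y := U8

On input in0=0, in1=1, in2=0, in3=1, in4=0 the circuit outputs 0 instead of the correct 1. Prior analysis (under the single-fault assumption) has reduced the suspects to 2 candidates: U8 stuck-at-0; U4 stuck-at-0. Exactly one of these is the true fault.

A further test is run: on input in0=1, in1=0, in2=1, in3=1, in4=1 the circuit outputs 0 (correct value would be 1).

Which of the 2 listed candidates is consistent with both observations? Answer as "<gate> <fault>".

U8 stuck-at-0

Evaluate each candidate on input in0=1, in1=0, in2=1, in3=1, in4=1:
  U8 stuck-at-0: U1=1, U2=1, U3=1, U4=0, U5=1, U6=1, U7=1, U8=0 [stuck-at-0] → 0 — matches
  U4 stuck-at-0: U1=1, U2=1, U3=1, U4=0 [stuck-at-0], U5=1, U6=1, U7=1, U8=1 → 1 — eliminated
Only U8 stuck-at-0 reproduces the observed 0.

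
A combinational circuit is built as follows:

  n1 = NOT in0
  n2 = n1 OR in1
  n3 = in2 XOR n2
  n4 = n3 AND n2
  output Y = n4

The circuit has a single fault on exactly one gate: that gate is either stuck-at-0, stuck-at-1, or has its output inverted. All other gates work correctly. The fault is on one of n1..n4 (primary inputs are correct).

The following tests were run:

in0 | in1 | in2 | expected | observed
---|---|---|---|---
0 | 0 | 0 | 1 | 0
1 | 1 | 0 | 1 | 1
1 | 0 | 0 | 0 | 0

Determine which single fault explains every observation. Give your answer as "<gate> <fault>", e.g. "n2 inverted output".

Fault-free values for test 1 (in0=0, in1=0, in2=0): n1=1, n2=1, n3=1, n4=1, giving Y=1. Observed 0.
Test 1: faults giving observed 0 are {n1 stuck-at-0, n1 inverted output, n2 stuck-at-0, n2 inverted output, n3 stuck-at-0, n3 inverted output, n4 stuck-at-0, n4 inverted output}.
Test 2 (in0=1, in1=1, in2=0): fault-free n1=0, n2=1, n3=1, n4=1 → 1; observed 1. Eliminates n2 stuck-at-0, n2 inverted output, n3 stuck-at-0, n3 inverted output, n4 stuck-at-0, n4 inverted output.
Test 3 (in0=1, in1=0, in2=0): fault-free n1=0, n2=0, n3=0, n4=0 → 0; observed 0. Eliminates n1 inverted output.
Only n1 stuck-at-0 is consistent with every test.

n1 stuck-at-0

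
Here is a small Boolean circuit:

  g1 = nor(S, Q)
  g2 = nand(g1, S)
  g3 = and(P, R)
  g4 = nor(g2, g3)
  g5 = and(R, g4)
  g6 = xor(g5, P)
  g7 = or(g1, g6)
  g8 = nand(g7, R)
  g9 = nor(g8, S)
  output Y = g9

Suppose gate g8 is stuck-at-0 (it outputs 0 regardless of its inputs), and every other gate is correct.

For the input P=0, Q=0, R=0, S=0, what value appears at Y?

1

Propagate with g8 forced: g1=1, g2=1, g3=0, g4=0, g5=0, g6=0, g7=1, g8=0 [stuck-at-0], g9=1.
So Y = 1. (Without the fault it would be 0.)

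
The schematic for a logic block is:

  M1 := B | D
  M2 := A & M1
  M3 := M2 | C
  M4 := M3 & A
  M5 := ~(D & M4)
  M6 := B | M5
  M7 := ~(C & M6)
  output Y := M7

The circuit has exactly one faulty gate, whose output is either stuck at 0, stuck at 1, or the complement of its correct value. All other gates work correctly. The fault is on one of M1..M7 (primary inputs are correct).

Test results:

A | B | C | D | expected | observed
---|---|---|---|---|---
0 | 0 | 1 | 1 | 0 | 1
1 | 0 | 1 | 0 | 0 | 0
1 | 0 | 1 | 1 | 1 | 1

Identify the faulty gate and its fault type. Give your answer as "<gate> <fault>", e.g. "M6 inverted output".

Fault-free values for test 1 (A=0, B=0, C=1, D=1): M1=1, M2=0, M3=1, M4=0, M5=1, M6=1, M7=0, giving Y=0. Observed 1.
Test 1: faults giving observed 1 are {M4 stuck-at-1, M4 inverted output, M5 stuck-at-0, M5 inverted output, M6 stuck-at-0, M6 inverted output, M7 stuck-at-1, M7 inverted output}.
Test 2 (A=1, B=0, C=1, D=0): fault-free M1=0, M2=0, M3=1, M4=1, M5=1, M6=1, M7=0 → 0; observed 0. Eliminates M5 stuck-at-0, M5 inverted output, M6 stuck-at-0, M6 inverted output, M7 stuck-at-1, M7 inverted output.
Test 3 (A=1, B=0, C=1, D=1): fault-free M1=1, M2=1, M3=1, M4=1, M5=0, M6=0, M7=1 → 1; observed 1. Eliminates M4 inverted output.
Only M4 stuck-at-1 is consistent with every test.

M4 stuck-at-1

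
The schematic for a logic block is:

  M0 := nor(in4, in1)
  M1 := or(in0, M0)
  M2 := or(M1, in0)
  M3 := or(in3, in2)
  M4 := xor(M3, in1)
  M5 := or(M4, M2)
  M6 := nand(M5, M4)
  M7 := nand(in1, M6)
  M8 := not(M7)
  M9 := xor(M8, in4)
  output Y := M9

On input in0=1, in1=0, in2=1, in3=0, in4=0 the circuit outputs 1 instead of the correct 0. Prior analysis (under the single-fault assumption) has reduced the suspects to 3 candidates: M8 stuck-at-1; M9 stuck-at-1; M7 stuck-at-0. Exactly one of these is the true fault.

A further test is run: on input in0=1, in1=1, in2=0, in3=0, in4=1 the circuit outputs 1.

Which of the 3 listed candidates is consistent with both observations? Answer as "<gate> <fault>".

M9 stuck-at-1

Evaluate each candidate on input in0=1, in1=1, in2=0, in3=0, in4=1:
  M8 stuck-at-1: M0=0, M1=1, M2=1, M3=0, M4=1, M5=1, M6=0, M7=1, M8=1 [stuck-at-1], M9=0 → 0 — eliminated
  M9 stuck-at-1: M0=0, M1=1, M2=1, M3=0, M4=1, M5=1, M6=0, M7=1, M8=0, M9=1 [stuck-at-1] → 1 — matches
  M7 stuck-at-0: M0=0, M1=1, M2=1, M3=0, M4=1, M5=1, M6=0, M7=0 [stuck-at-0], M8=1, M9=0 → 0 — eliminated
Only M9 stuck-at-1 reproduces the observed 1.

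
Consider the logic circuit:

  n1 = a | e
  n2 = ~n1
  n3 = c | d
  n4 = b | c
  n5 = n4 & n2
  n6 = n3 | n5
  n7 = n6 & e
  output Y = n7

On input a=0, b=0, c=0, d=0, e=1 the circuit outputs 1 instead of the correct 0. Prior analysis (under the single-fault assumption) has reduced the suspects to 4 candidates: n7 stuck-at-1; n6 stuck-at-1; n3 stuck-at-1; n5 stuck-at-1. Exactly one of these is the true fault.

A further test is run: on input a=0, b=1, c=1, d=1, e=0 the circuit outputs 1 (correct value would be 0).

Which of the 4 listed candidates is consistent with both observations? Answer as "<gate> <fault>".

Evaluate each candidate on input a=0, b=1, c=1, d=1, e=0:
  n7 stuck-at-1: n1=0, n2=1, n3=1, n4=1, n5=1, n6=1, n7=1 [stuck-at-1] → 1 — matches
  n6 stuck-at-1: n1=0, n2=1, n3=1, n4=1, n5=1, n6=1 [stuck-at-1], n7=0 → 0 — eliminated
  n3 stuck-at-1: n1=0, n2=1, n3=1 [stuck-at-1], n4=1, n5=1, n6=1, n7=0 → 0 — eliminated
  n5 stuck-at-1: n1=0, n2=1, n3=1, n4=1, n5=1 [stuck-at-1], n6=1, n7=0 → 0 — eliminated
Only n7 stuck-at-1 reproduces the observed 1.

n7 stuck-at-1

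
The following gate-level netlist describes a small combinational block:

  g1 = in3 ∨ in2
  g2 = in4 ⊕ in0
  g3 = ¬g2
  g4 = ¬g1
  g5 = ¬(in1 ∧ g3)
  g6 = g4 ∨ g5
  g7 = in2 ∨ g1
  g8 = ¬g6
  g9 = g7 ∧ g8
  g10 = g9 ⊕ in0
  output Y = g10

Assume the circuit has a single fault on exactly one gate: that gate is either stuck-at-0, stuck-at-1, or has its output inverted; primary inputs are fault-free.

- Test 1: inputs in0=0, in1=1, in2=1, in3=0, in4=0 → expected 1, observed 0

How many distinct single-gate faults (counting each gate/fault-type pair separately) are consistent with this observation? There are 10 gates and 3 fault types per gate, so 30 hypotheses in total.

Fault-free: g1=1, g2=0, g3=1, g4=0, g5=0, g6=0, g7=1, g8=1, g9=1, g10=1 → 1. Observed 0.
  g1: stuck-at-0, inverted output ✓; others ✗
  g2: stuck-at-1, inverted output ✓; others ✗
  g3: stuck-at-0, inverted output ✓; others ✗
  g4: stuck-at-1, inverted output ✓; others ✗
  g5: stuck-at-1, inverted output ✓; others ✗
  g6: stuck-at-1, inverted output ✓; others ✗
  g7: stuck-at-0, inverted output ✓; others ✗
  g8: stuck-at-0, inverted output ✓; others ✗
  g9: stuck-at-0, inverted output ✓; others ✗
  g10: stuck-at-0, inverted output ✓; others ✗
Consistent faults: {g1 stuck-at-0, g1 inverted output, g2 stuck-at-1, g2 inverted output, g3 stuck-at-0, g3 inverted output, g4 stuck-at-1, g4 inverted output, g5 stuck-at-1, g5 inverted output, g6 stuck-at-1, g6 inverted output, g7 stuck-at-0, g7 inverted output, g8 stuck-at-0, g8 inverted output, g9 stuck-at-0, g9 inverted output, g10 stuck-at-0, g10 inverted output} — 20 in all.

20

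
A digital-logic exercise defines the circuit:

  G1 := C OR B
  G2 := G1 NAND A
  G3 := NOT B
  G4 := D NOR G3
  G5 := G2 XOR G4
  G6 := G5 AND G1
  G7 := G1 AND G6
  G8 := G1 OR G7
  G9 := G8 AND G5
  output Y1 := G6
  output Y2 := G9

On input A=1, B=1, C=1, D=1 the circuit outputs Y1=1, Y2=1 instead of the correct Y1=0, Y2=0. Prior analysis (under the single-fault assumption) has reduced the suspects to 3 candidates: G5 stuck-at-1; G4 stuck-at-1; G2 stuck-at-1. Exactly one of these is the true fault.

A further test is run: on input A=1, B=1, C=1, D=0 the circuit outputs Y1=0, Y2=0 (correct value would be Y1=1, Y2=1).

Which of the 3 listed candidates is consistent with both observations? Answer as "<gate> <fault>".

Evaluate each candidate on input A=1, B=1, C=1, D=0:
  G5 stuck-at-1: G1=1, G2=0, G3=0, G4=1, G5=1 [stuck-at-1], G6=1, G7=1, G8=1, G9=1 → Y1=1, Y2=1 — eliminated
  G4 stuck-at-1: G1=1, G2=0, G3=0, G4=1 [stuck-at-1], G5=1, G6=1, G7=1, G8=1, G9=1 → Y1=1, Y2=1 — eliminated
  G2 stuck-at-1: G1=1, G2=1 [stuck-at-1], G3=0, G4=1, G5=0, G6=0, G7=0, G8=1, G9=0 → Y1=0, Y2=0 — matches
Only G2 stuck-at-1 reproduces the observed Y1=0, Y2=0.

G2 stuck-at-1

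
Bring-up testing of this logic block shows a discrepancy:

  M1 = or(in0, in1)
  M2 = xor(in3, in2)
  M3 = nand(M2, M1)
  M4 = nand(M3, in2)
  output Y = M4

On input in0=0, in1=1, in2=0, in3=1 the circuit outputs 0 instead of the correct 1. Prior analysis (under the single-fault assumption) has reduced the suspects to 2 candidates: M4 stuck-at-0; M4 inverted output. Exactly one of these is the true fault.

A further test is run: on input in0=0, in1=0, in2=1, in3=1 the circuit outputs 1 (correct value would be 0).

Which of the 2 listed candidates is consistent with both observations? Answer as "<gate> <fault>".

M4 inverted output

Evaluate each candidate on input in0=0, in1=0, in2=1, in3=1:
  M4 stuck-at-0: M1=0, M2=0, M3=1, M4=0 [stuck-at-0] → 0 — eliminated
  M4 inverted output: M1=0, M2=0, M3=1, M4=1 [inverted output] → 1 — matches
Only M4 inverted output reproduces the observed 1.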